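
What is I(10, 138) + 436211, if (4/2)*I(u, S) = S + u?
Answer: 436285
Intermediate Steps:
I(u, S) = S/2 + u/2 (I(u, S) = (S + u)/2 = S/2 + u/2)
I(10, 138) + 436211 = ((½)*138 + (½)*10) + 436211 = (69 + 5) + 436211 = 74 + 436211 = 436285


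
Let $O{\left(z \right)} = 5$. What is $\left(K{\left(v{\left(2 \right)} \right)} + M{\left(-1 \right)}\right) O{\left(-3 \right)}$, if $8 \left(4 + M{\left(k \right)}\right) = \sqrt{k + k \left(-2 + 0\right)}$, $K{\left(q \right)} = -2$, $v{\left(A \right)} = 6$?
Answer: $- \frac{235}{8} \approx -29.375$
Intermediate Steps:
$M{\left(k \right)} = -4 + \frac{\sqrt{- k}}{8}$ ($M{\left(k \right)} = -4 + \frac{\sqrt{k + k \left(-2 + 0\right)}}{8} = -4 + \frac{\sqrt{k + k \left(-2\right)}}{8} = -4 + \frac{\sqrt{k - 2 k}}{8} = -4 + \frac{\sqrt{- k}}{8}$)
$\left(K{\left(v{\left(2 \right)} \right)} + M{\left(-1 \right)}\right) O{\left(-3 \right)} = \left(-2 - \left(4 - \frac{\sqrt{\left(-1\right) \left(-1\right)}}{8}\right)\right) 5 = \left(-2 - \left(4 - \frac{\sqrt{1}}{8}\right)\right) 5 = \left(-2 + \left(-4 + \frac{1}{8} \cdot 1\right)\right) 5 = \left(-2 + \left(-4 + \frac{1}{8}\right)\right) 5 = \left(-2 - \frac{31}{8}\right) 5 = \left(- \frac{47}{8}\right) 5 = - \frac{235}{8}$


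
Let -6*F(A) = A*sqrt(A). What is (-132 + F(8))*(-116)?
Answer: 15312 + 928*sqrt(2)/3 ≈ 15749.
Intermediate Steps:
F(A) = -A**(3/2)/6 (F(A) = -A*sqrt(A)/6 = -A**(3/2)/6)
(-132 + F(8))*(-116) = (-132 - 8*sqrt(2)/3)*(-116) = 15312 + 928*sqrt(2)/3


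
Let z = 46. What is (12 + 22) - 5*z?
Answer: -196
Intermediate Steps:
(12 + 22) - 5*z = (12 + 22) - 5*46 = 34 - 230 = -196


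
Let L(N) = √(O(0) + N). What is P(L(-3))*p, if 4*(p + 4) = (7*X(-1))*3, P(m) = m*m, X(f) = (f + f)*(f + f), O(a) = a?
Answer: -51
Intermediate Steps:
L(N) = √N (L(N) = √(0 + N) = √N)
X(f) = 4*f² (X(f) = (2*f)*(2*f) = 4*f²)
P(m) = m²
p = 17 (p = -4 + ((7*(4*(-1)²))*3)/4 = -4 + ((7*(4*1))*3)/4 = -4 + ((7*4)*3)/4 = -4 + (28*3)/4 = -4 + (¼)*84 = -4 + 21 = 17)
P(L(-3))*p = (√(-3))²*17 = (I*√3)²*17 = -3*17 = -51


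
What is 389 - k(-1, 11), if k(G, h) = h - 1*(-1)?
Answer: 377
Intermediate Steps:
k(G, h) = 1 + h (k(G, h) = h + 1 = 1 + h)
389 - k(-1, 11) = 389 - (1 + 11) = 389 - 1*12 = 389 - 12 = 377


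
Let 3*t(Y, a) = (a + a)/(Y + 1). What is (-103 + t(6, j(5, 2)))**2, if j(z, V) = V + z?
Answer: 94249/9 ≈ 10472.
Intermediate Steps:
t(Y, a) = 2*a/(3*(1 + Y)) (t(Y, a) = ((a + a)/(Y + 1))/3 = ((2*a)/(1 + Y))/3 = (2*a/(1 + Y))/3 = 2*a/(3*(1 + Y)))
(-103 + t(6, j(5, 2)))**2 = (-103 + 2*(2 + 5)/(3*(1 + 6)))**2 = (-103 + (2/3)*7/7)**2 = (-103 + (2/3)*7*(1/7))**2 = (-103 + 2/3)**2 = (-307/3)**2 = 94249/9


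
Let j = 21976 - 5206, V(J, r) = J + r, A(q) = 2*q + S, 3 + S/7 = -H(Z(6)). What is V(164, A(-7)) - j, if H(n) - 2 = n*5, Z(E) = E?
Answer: -16865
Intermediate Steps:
H(n) = 2 + 5*n (H(n) = 2 + n*5 = 2 + 5*n)
S = -245 (S = -21 + 7*(-(2 + 5*6)) = -21 + 7*(-(2 + 30)) = -21 + 7*(-1*32) = -21 + 7*(-32) = -21 - 224 = -245)
A(q) = -245 + 2*q (A(q) = 2*q - 245 = -245 + 2*q)
j = 16770
V(164, A(-7)) - j = (164 + (-245 + 2*(-7))) - 1*16770 = (164 + (-245 - 14)) - 16770 = (164 - 259) - 16770 = -95 - 16770 = -16865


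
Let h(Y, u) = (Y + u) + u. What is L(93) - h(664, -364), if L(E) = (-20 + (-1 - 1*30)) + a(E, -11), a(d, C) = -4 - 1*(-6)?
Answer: 15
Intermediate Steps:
a(d, C) = 2 (a(d, C) = -4 + 6 = 2)
h(Y, u) = Y + 2*u
L(E) = -49 (L(E) = (-20 + (-1 - 1*30)) + 2 = (-20 + (-1 - 30)) + 2 = (-20 - 31) + 2 = -51 + 2 = -49)
L(93) - h(664, -364) = -49 - (664 + 2*(-364)) = -49 - (664 - 728) = -49 - 1*(-64) = -49 + 64 = 15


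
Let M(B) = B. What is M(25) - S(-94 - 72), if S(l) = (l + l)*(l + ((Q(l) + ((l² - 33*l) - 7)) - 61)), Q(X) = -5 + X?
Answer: 10832853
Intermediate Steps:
S(l) = 2*l*(-73 + l² - 31*l) (S(l) = (l + l)*(l + (((-5 + l) + ((l² - 33*l) - 7)) - 61)) = (2*l)*(l + (((-5 + l) + (-7 + l² - 33*l)) - 61)) = (2*l)*(l + ((-12 + l² - 32*l) - 61)) = (2*l)*(l + (-73 + l² - 32*l)) = (2*l)*(-73 + l² - 31*l) = 2*l*(-73 + l² - 31*l))
M(25) - S(-94 - 72) = 25 - 2*(-94 - 72)*(-73 + (-94 - 72)² - 31*(-94 - 72)) = 25 - 2*(-166)*(-73 + (-166)² - 31*(-166)) = 25 - 2*(-166)*(-73 + 27556 + 5146) = 25 - 2*(-166)*32629 = 25 - 1*(-10832828) = 25 + 10832828 = 10832853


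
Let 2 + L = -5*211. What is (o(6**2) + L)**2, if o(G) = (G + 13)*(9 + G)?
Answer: 1317904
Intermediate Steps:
o(G) = (9 + G)*(13 + G) (o(G) = (13 + G)*(9 + G) = (9 + G)*(13 + G))
L = -1057 (L = -2 - 5*211 = -2 - 1055 = -1057)
(o(6**2) + L)**2 = ((117 + (6**2)**2 + 22*6**2) - 1057)**2 = ((117 + 36**2 + 22*36) - 1057)**2 = ((117 + 1296 + 792) - 1057)**2 = (2205 - 1057)**2 = 1148**2 = 1317904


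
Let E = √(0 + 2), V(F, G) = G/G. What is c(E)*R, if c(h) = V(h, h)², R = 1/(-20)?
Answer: -1/20 ≈ -0.050000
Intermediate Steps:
V(F, G) = 1
R = -1/20 ≈ -0.050000
E = √2 ≈ 1.4142
c(h) = 1 (c(h) = 1² = 1)
c(E)*R = 1*(-1/20) = -1/20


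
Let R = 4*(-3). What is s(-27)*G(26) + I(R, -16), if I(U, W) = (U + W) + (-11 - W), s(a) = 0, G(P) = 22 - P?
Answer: -23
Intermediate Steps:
R = -12
I(U, W) = -11 + U
s(-27)*G(26) + I(R, -16) = 0*(22 - 1*26) + (-11 - 12) = 0*(22 - 26) - 23 = 0*(-4) - 23 = 0 - 23 = -23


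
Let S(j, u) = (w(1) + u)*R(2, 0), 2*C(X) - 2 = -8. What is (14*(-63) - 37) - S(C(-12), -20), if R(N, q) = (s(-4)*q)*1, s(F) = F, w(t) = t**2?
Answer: -919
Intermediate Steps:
R(N, q) = -4*q (R(N, q) = -4*q*1 = -4*q)
C(X) = -3 (C(X) = 1 + (1/2)*(-8) = 1 - 4 = -3)
S(j, u) = 0 (S(j, u) = (1**2 + u)*(-4*0) = (1 + u)*0 = 0)
(14*(-63) - 37) - S(C(-12), -20) = (14*(-63) - 37) - 1*0 = (-882 - 37) + 0 = -919 + 0 = -919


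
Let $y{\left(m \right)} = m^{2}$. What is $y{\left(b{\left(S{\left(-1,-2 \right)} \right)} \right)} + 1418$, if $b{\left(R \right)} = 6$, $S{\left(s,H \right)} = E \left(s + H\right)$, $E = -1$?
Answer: $1454$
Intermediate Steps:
$S{\left(s,H \right)} = - H - s$ ($S{\left(s,H \right)} = - (s + H) = - (H + s) = - H - s$)
$y{\left(b{\left(S{\left(-1,-2 \right)} \right)} \right)} + 1418 = 6^{2} + 1418 = 36 + 1418 = 1454$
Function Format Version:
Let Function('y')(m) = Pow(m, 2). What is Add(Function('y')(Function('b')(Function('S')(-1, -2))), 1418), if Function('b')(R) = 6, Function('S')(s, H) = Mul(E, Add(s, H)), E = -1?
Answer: 1454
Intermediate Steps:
Function('S')(s, H) = Add(Mul(-1, H), Mul(-1, s)) (Function('S')(s, H) = Mul(-1, Add(s, H)) = Mul(-1, Add(H, s)) = Add(Mul(-1, H), Mul(-1, s)))
Add(Function('y')(Function('b')(Function('S')(-1, -2))), 1418) = Add(Pow(6, 2), 1418) = Add(36, 1418) = 1454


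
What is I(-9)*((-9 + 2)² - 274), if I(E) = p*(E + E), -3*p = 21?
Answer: -28350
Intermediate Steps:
p = -7 (p = -⅓*21 = -7)
I(E) = -14*E (I(E) = -7*(E + E) = -14*E)
I(-9)*((-9 + 2)² - 274) = (-14*(-9))*((-9 + 2)² - 274) = 126*((-7)² - 274) = 126*(49 - 274) = 126*(-225) = -28350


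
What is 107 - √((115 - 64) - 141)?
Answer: 107 - 3*I*√10 ≈ 107.0 - 9.4868*I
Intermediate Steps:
107 - √((115 - 64) - 141) = 107 - √(51 - 141) = 107 - √(-90) = 107 - 3*I*√10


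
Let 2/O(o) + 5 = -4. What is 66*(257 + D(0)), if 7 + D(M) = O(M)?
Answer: 49456/3 ≈ 16485.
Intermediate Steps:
O(o) = -2/9 (O(o) = 2/(-5 - 4) = 2/(-9) = 2*(-⅑) = -2/9)
D(M) = -65/9 (D(M) = -7 - 2/9 = -65/9)
66*(257 + D(0)) = 66*(257 - 65/9) = 66*(2248/9) = 49456/3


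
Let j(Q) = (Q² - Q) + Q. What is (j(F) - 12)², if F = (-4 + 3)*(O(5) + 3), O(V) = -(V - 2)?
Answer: 144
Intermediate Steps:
O(V) = 2 - V (O(V) = -(-2 + V) = 2 - V)
F = 0 (F = (-4 + 3)*((2 - 1*5) + 3) = -((2 - 5) + 3) = -(-3 + 3) = -1*0 = 0)
j(Q) = Q²
(j(F) - 12)² = (0² - 12)² = (0 - 12)² = (-12)² = 144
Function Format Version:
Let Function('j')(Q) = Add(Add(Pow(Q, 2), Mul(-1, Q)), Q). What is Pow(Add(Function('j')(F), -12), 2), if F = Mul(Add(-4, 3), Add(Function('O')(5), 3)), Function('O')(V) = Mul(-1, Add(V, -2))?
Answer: 144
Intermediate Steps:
Function('O')(V) = Add(2, Mul(-1, V)) (Function('O')(V) = Mul(-1, Add(-2, V)) = Add(2, Mul(-1, V)))
F = 0 (F = Mul(Add(-4, 3), Add(Add(2, Mul(-1, 5)), 3)) = Mul(-1, Add(Add(2, -5), 3)) = Mul(-1, Add(-3, 3)) = Mul(-1, 0) = 0)
Function('j')(Q) = Pow(Q, 2)
Pow(Add(Function('j')(F), -12), 2) = Pow(Add(Pow(0, 2), -12), 2) = Pow(Add(0, -12), 2) = Pow(-12, 2) = 144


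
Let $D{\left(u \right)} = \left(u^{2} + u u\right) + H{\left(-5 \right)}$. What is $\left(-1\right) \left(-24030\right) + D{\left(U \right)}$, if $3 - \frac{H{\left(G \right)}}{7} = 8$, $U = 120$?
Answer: $52795$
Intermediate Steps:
$H{\left(G \right)} = -35$ ($H{\left(G \right)} = 21 - 56 = -35$)
$D{\left(u \right)} = -35 + 2 u^{2}$ ($D{\left(u \right)} = \left(u^{2} + u u\right) - 35 = \left(u^{2} + u^{2}\right) - 35 = 2 u^{2} - 35 = -35 + 2 u^{2}$)
$\left(-1\right) \left(-24030\right) + D{\left(U \right)} = \left(-1\right) \left(-24030\right) - \left(35 - 2 \cdot 120^{2}\right) = 24030 + \left(-35 + 2 \cdot 14400\right) = 24030 + \left(-35 + 28800\right) = 24030 + 28765 = 52795$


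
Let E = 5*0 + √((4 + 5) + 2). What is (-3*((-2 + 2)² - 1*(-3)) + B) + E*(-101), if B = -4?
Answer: -13 - 101*√11 ≈ -347.98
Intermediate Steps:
E = √11 (E = 0 + √(9 + 2) = 0 + √11 = √11 ≈ 3.3166)
(-3*((-2 + 2)² - 1*(-3)) + B) + E*(-101) = (-3*((-2 + 2)² - 1*(-3)) - 4) + √11*(-101) = (-3*(0² + 3) - 4) - 101*√11 = (-3*(0 + 3) - 4) - 101*√11 = (-3*3 - 4) - 101*√11 = (-9 - 4) - 101*√11 = -13 - 101*√11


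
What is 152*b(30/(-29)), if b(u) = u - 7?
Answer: -35416/29 ≈ -1221.2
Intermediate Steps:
b(u) = -7 + u
152*b(30/(-29)) = 152*(-7 + 30/(-29)) = 152*(-7 + 30*(-1/29)) = 152*(-7 - 30/29) = 152*(-233/29) = -35416/29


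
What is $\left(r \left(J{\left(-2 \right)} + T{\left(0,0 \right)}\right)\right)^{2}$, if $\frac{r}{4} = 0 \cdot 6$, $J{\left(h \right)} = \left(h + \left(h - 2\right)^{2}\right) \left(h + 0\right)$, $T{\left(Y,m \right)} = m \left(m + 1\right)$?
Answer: $0$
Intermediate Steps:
$T{\left(Y,m \right)} = m \left(1 + m\right)$
$J{\left(h \right)} = h \left(h + \left(-2 + h\right)^{2}\right)$ ($J{\left(h \right)} = \left(h + \left(-2 + h\right)^{2}\right) h = h \left(h + \left(-2 + h\right)^{2}\right)$)
$r = 0$ ($r = 4 \cdot 0 \cdot 6 = 4 \cdot 0 = 0$)
$\left(r \left(J{\left(-2 \right)} + T{\left(0,0 \right)}\right)\right)^{2} = \left(0 \left(- 2 \left(-2 + \left(-2 - 2\right)^{2}\right) + 0 \left(1 + 0\right)\right)\right)^{2} = \left(0 \left(- 2 \left(-2 + \left(-4\right)^{2}\right) + 0 \cdot 1\right)\right)^{2} = \left(0 \left(- 2 \left(-2 + 16\right) + 0\right)\right)^{2} = \left(0 \left(\left(-2\right) 14 + 0\right)\right)^{2} = \left(0 \left(-28 + 0\right)\right)^{2} = \left(0 \left(-28\right)\right)^{2} = 0^{2} = 0$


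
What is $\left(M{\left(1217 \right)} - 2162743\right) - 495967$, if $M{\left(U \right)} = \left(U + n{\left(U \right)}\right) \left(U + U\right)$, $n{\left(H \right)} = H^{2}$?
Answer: $3605274094$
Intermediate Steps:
$M{\left(U \right)} = 2 U \left(U + U^{2}\right)$ ($M{\left(U \right)} = \left(U + U^{2}\right) \left(U + U\right) = \left(U + U^{2}\right) 2 U = 2 U \left(U + U^{2}\right)$)
$\left(M{\left(1217 \right)} - 2162743\right) - 495967 = \left(2 \cdot 1217^{2} \left(1 + 1217\right) - 2162743\right) - 495967 = \left(2 \cdot 1481089 \cdot 1218 - 2162743\right) - 495967 = \left(3607932804 - 2162743\right) - 495967 = 3605770061 - 495967 = 3605274094$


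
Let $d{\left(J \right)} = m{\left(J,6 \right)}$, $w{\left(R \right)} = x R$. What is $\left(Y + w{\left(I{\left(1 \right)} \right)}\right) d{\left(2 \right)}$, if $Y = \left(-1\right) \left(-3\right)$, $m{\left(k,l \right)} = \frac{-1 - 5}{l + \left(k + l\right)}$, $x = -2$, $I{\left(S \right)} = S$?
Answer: $- \frac{3}{7} \approx -0.42857$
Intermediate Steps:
$m{\left(k,l \right)} = - \frac{6}{k + 2 l}$
$w{\left(R \right)} = - 2 R$
$Y = 3$
$d{\left(J \right)} = - \frac{6}{12 + J}$ ($d{\left(J \right)} = - \frac{6}{J + 2 \cdot 6} = - \frac{6}{J + 12} = - \frac{6}{12 + J}$)
$\left(Y + w{\left(I{\left(1 \right)} \right)}\right) d{\left(2 \right)} = \left(3 - 2\right) \left(- \frac{6}{12 + 2}\right) = \left(3 - 2\right) \left(- \frac{6}{14}\right) = 1 \left(\left(-6\right) \frac{1}{14}\right) = 1 \left(- \frac{3}{7}\right) = - \frac{3}{7}$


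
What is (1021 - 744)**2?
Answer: 76729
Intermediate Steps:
(1021 - 744)**2 = 277**2 = 76729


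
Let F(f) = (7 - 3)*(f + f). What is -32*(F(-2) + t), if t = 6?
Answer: 320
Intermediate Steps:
F(f) = 8*f (F(f) = 4*(2*f) = 8*f)
-32*(F(-2) + t) = -32*(8*(-2) + 6) = -32*(-16 + 6) = -32*(-10) = 320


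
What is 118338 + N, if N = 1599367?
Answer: 1717705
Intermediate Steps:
118338 + N = 118338 + 1599367 = 1717705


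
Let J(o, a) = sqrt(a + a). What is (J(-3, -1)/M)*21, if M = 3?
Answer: 7*I*sqrt(2) ≈ 9.8995*I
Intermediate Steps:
J(o, a) = sqrt(2)*sqrt(a) (J(o, a) = sqrt(2*a) = sqrt(2)*sqrt(a))
(J(-3, -1)/M)*21 = ((sqrt(2)*sqrt(-1))/3)*21 = ((sqrt(2)*I)/3)*21 = ((I*sqrt(2))/3)*21 = (I*sqrt(2)/3)*21 = 7*I*sqrt(2)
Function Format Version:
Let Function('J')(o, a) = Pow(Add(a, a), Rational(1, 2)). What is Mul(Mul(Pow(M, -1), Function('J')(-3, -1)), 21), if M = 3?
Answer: Mul(7, I, Pow(2, Rational(1, 2))) ≈ Mul(9.8995, I)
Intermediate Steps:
Function('J')(o, a) = Mul(Pow(2, Rational(1, 2)), Pow(a, Rational(1, 2))) (Function('J')(o, a) = Pow(Mul(2, a), Rational(1, 2)) = Mul(Pow(2, Rational(1, 2)), Pow(a, Rational(1, 2))))
Mul(Mul(Pow(M, -1), Function('J')(-3, -1)), 21) = Mul(Mul(Pow(3, -1), Mul(Pow(2, Rational(1, 2)), Pow(-1, Rational(1, 2)))), 21) = Mul(Mul(Rational(1, 3), Mul(Pow(2, Rational(1, 2)), I)), 21) = Mul(Mul(Rational(1, 3), Mul(I, Pow(2, Rational(1, 2)))), 21) = Mul(Mul(Rational(1, 3), I, Pow(2, Rational(1, 2))), 21) = Mul(7, I, Pow(2, Rational(1, 2)))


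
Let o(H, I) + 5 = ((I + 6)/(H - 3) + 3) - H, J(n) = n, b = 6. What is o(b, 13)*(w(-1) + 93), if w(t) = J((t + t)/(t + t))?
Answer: -470/3 ≈ -156.67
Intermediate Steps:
w(t) = 1 (w(t) = (t + t)/(t + t) = (2*t)/((2*t)) = (2*t)*(1/(2*t)) = 1)
o(H, I) = -2 - H + (6 + I)/(-3 + H) (o(H, I) = -5 + (((I + 6)/(H - 3) + 3) - H) = -5 + (((6 + I)/(-3 + H) + 3) - H) = -5 + ((3 + (6 + I)/(-3 + H)) - H) = -5 + (3 - H + (6 + I)/(-3 + H)) = -2 - H + (6 + I)/(-3 + H))
o(b, 13)*(w(-1) + 93) = ((12 + 6 + 13 - 1*6²)/(-3 + 6))*(1 + 93) = ((12 + 6 + 13 - 1*36)/3)*94 = ((12 + 6 + 13 - 36)/3)*94 = ((⅓)*(-5))*94 = -5/3*94 = -470/3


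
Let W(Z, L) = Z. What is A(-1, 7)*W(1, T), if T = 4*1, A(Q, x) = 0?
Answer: 0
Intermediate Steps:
T = 4
A(-1, 7)*W(1, T) = 0*1 = 0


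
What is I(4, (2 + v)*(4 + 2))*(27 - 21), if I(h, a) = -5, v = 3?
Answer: -30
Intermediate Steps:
I(4, (2 + v)*(4 + 2))*(27 - 21) = -5*(27 - 21) = -5*6 = -30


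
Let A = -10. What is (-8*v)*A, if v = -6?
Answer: -480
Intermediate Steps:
(-8*v)*A = -8*(-6)*(-10) = 48*(-10) = -480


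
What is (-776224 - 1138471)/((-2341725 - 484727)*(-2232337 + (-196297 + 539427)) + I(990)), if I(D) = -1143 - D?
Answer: -1914695/5339752901431 ≈ -3.5857e-7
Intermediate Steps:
(-776224 - 1138471)/((-2341725 - 484727)*(-2232337 + (-196297 + 539427)) + I(990)) = (-776224 - 1138471)/((-2341725 - 484727)*(-2232337 + (-196297 + 539427)) + (-1143 - 1*990)) = -1914695/(-2826452*(-2232337 + 343130) + (-1143 - 990)) = -1914695/(-2826452*(-1889207) - 2133) = -1914695/(5339752903564 - 2133) = -1914695/5339752901431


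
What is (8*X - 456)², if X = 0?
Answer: 207936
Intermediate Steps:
(8*X - 456)² = (8*0 - 456)² = (0 - 456)² = (-456)² = 207936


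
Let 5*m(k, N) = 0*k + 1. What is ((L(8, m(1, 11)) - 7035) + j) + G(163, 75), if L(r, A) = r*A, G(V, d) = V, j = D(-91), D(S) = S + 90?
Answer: -34357/5 ≈ -6871.4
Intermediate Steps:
D(S) = 90 + S
m(k, N) = ⅕ (m(k, N) = (0*k + 1)/5 = (0 + 1)/5 = (⅕)*1 = ⅕)
j = -1 (j = 90 - 91 = -1)
L(r, A) = A*r
((L(8, m(1, 11)) - 7035) + j) + G(163, 75) = (((⅕)*8 - 7035) - 1) + 163 = ((8/5 - 7035) - 1) + 163 = (-35167/5 - 1) + 163 = -35172/5 + 163 = -34357/5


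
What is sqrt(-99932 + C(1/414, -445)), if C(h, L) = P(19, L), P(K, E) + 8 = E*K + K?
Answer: 2*I*sqrt(27094) ≈ 329.21*I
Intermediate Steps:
P(K, E) = -8 + K + E*K (P(K, E) = -8 + (E*K + K) = -8 + (K + E*K) = -8 + K + E*K)
C(h, L) = 11 + 19*L (C(h, L) = -8 + 19 + L*19 = -8 + 19 + 19*L = 11 + 19*L)
sqrt(-99932 + C(1/414, -445)) = sqrt(-99932 + (11 + 19*(-445))) = sqrt(-99932 + (11 - 8455)) = sqrt(-99932 - 8444) = sqrt(-108376) = 2*I*sqrt(27094)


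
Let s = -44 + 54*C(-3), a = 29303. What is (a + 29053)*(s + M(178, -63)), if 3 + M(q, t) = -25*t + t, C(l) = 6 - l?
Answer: 113852556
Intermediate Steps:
M(q, t) = -3 - 24*t (M(q, t) = -3 + (-25*t + t) = -3 - 24*t)
s = 442 (s = -44 + 54*(6 - 1*(-3)) = -44 + 54*(6 + 3) = -44 + 54*9 = -44 + 486 = 442)
(a + 29053)*(s + M(178, -63)) = (29303 + 29053)*(442 + (-3 - 24*(-63))) = 58356*(442 + (-3 + 1512)) = 58356*(442 + 1509) = 58356*1951 = 113852556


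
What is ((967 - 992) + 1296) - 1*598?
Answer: 673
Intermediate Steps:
((967 - 992) + 1296) - 1*598 = (-25 + 1296) - 598 = 1271 - 598 = 673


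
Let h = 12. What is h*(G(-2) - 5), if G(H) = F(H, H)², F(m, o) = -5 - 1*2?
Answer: 528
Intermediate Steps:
F(m, o) = -7 (F(m, o) = -5 - 2 = -7)
G(H) = 49 (G(H) = (-7)² = 49)
h*(G(-2) - 5) = 12*(49 - 5) = 12*44 = 528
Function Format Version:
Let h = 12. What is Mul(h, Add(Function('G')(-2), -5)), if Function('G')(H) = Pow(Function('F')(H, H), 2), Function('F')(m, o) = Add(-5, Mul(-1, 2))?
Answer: 528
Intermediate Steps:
Function('F')(m, o) = -7 (Function('F')(m, o) = Add(-5, -2) = -7)
Function('G')(H) = 49 (Function('G')(H) = Pow(-7, 2) = 49)
Mul(h, Add(Function('G')(-2), -5)) = Mul(12, Add(49, -5)) = Mul(12, 44) = 528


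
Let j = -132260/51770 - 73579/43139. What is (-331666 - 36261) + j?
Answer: -82170310244878/223330603 ≈ -3.6793e+5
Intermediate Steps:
j = -951474897/223330603 (j = -132260*1/51770 - 73579*1/43139 = -13226/5177 - 73579/43139 = -951474897/223330603 ≈ -4.2604)
(-331666 - 36261) + j = (-331666 - 36261) - 951474897/223330603 = -367927 - 951474897/223330603 = -82170310244878/223330603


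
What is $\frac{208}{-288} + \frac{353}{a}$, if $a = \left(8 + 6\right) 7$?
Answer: $\frac{1270}{441} \approx 2.8798$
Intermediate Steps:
$a = 98$ ($a = 14 \cdot 7 = 98$)
$\frac{208}{-288} + \frac{353}{a} = \frac{208}{-288} + \frac{353}{98} = 208 \left(- \frac{1}{288}\right) + 353 \cdot \frac{1}{98} = - \frac{13}{18} + \frac{353}{98} = \frac{1270}{441}$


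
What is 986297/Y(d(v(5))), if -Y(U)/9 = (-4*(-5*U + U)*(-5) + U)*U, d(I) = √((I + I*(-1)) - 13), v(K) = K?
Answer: -75869/711 ≈ -106.71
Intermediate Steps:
d(I) = I*√13 (d(I) = √((I - I) - 13) = √(0 - 13) = √(-13) = I*√13)
Y(U) = 711*U² (Y(U) = -9*(-4*(-5*U + U)*(-5) + U)*U = -9*(-(-16)*U*(-5) + U)*U = -9*((16*U)*(-5) + U)*U = -9*(-80*U + U)*U = -9*(-79*U)*U = -(-711)*U² = 711*U²)
986297/Y(d(v(5))) = 986297/((711*(I*√13)²)) = 986297/((711*(-13))) = 986297/(-9243) = 986297*(-1/9243) = -75869/711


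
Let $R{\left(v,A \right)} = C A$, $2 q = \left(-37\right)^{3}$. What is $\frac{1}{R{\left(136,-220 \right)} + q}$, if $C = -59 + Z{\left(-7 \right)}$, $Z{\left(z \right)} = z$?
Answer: $- \frac{2}{21613} \approx -9.2537 \cdot 10^{-5}$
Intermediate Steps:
$q = - \frac{50653}{2}$ ($q = \frac{\left(-37\right)^{3}}{2} = \frac{1}{2} \left(-50653\right) = - \frac{50653}{2} \approx -25327.0$)
$C = -66$ ($C = -59 - 7 = -66$)
$R{\left(v,A \right)} = - 66 A$
$\frac{1}{R{\left(136,-220 \right)} + q} = \frac{1}{\left(-66\right) \left(-220\right) - \frac{50653}{2}} = \frac{1}{14520 - \frac{50653}{2}} = \frac{1}{- \frac{21613}{2}} = - \frac{2}{21613}$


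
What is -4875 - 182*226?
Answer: -46007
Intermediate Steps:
-4875 - 182*226 = -4875 - 41132 = -46007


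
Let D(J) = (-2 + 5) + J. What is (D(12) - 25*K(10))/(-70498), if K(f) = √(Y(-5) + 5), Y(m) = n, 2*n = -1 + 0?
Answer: -15/70498 + 75*√2/140996 ≈ 0.00053949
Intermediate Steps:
D(J) = 3 + J
n = -½ (n = (-1 + 0)/2 = (½)*(-1) = -½ ≈ -0.50000)
Y(m) = -½
K(f) = 3*√2/2 (K(f) = √(-½ + 5) = √(9/2) = 3*√2/2)
(D(12) - 25*K(10))/(-70498) = ((3 + 12) - 75*√2/2)/(-70498) = (15 - 75*√2/2)*(-1/70498) = -15/70498 + 75*√2/140996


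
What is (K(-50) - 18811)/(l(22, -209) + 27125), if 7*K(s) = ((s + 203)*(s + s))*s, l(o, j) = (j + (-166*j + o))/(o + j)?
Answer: 10766491/3205916 ≈ 3.3583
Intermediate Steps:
l(o, j) = (o - 165*j)/(j + o) (l(o, j) = (j + (o - 166*j))/(j + o) = (o - 165*j)/(j + o))
K(s) = 2*s**2*(203 + s)/7 (K(s) = (((s + 203)*(s + s))*s)/7 = (((203 + s)*(2*s))*s)/7 = ((2*s*(203 + s))*s)/7 = (2*s**2*(203 + s))/7 = 2*s**2*(203 + s)/7)
(K(-50) - 18811)/(l(22, -209) + 27125) = ((2/7)*(-50)**2*(203 - 50) - 18811)/((22 - 165*(-209))/(-209 + 22) + 27125) = ((2/7)*2500*153 - 18811)/((22 + 34485)/(-187) + 27125) = (765000/7 - 18811)/(-1/187*34507 + 27125) = 633323/(7*(-3137/17 + 27125)) = 633323/(7*(457988/17)) = (633323/7)*(17/457988) = 10766491/3205916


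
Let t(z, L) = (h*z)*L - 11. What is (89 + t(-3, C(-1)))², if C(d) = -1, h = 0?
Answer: 6084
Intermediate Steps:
t(z, L) = -11 (t(z, L) = (0*z)*L - 11 = 0*L - 11 = 0 - 11 = -11)
(89 + t(-3, C(-1)))² = (89 - 11)² = 78² = 6084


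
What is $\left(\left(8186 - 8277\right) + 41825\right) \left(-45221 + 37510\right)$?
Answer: $-321810874$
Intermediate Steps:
$\left(\left(8186 - 8277\right) + 41825\right) \left(-45221 + 37510\right) = \left(\left(8186 - 8277\right) + 41825\right) \left(-7711\right) = \left(-91 + 41825\right) \left(-7711\right) = 41734 \left(-7711\right) = -321810874$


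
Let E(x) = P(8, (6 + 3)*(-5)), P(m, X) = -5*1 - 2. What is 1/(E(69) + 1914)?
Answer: 1/1907 ≈ 0.00052438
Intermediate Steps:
P(m, X) = -7 (P(m, X) = -5 - 2 = -7)
E(x) = -7
1/(E(69) + 1914) = 1/(-7 + 1914) = 1/1907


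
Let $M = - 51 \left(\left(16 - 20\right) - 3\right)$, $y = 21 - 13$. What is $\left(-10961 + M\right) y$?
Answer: $-84832$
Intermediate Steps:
$y = 8$ ($y = 21 - 13 = 8$)
$M = 357$ ($M = - 51 \left(-4 - 3\right) = \left(-51\right) \left(-7\right) = 357$)
$\left(-10961 + M\right) y = \left(-10961 + 357\right) 8 = \left(-10604\right) 8 = -84832$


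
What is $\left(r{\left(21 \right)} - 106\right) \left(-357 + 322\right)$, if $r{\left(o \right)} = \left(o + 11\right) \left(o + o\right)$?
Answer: $-43330$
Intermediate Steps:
$r{\left(o \right)} = 2 o \left(11 + o\right)$ ($r{\left(o \right)} = \left(11 + o\right) 2 o = 2 o \left(11 + o\right)$)
$\left(r{\left(21 \right)} - 106\right) \left(-357 + 322\right) = \left(2 \cdot 21 \left(11 + 21\right) - 106\right) \left(-357 + 322\right) = \left(2 \cdot 21 \cdot 32 - 106\right) \left(-35\right) = \left(1344 - 106\right) \left(-35\right) = 1238 \left(-35\right) = -43330$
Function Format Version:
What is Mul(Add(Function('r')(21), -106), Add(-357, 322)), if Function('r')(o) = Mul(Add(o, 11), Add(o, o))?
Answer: -43330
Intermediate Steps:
Function('r')(o) = Mul(2, o, Add(11, o)) (Function('r')(o) = Mul(Add(11, o), Mul(2, o)) = Mul(2, o, Add(11, o)))
Mul(Add(Function('r')(21), -106), Add(-357, 322)) = Mul(Add(Mul(2, 21, Add(11, 21)), -106), Add(-357, 322)) = Mul(Add(Mul(2, 21, 32), -106), -35) = Mul(Add(1344, -106), -35) = Mul(1238, -35) = -43330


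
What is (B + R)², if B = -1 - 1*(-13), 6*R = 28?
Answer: 2500/9 ≈ 277.78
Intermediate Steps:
R = 14/3 (R = (⅙)*28 = 14/3 ≈ 4.6667)
B = 12 (B = -1 + 13 = 12)
(B + R)² = (12 + 14/3)² = (50/3)² = 2500/9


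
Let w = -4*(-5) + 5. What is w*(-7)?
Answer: -175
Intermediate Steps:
w = 25 (w = 20 + 5 = 25)
w*(-7) = 25*(-7) = -175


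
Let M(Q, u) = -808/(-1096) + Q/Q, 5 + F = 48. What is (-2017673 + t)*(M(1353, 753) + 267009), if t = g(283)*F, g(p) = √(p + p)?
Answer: -73807428663983/137 + 1572960253*√566/137 ≈ -5.3847e+11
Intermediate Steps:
g(p) = √2*√p (g(p) = √(2*p) = √2*√p)
F = 43 (F = -5 + 48 = 43)
M(Q, u) = 238/137 (M(Q, u) = -808*(-1/1096) + 1 = 101/137 + 1 = 238/137)
t = 43*√566 (t = (√2*√283)*43 = √566*43 = 43*√566 ≈ 1023.0)
(-2017673 + t)*(M(1353, 753) + 267009) = (-2017673 + 43*√566)*(238/137 + 267009) = (-2017673 + 43*√566)*(36580471/137) = -73807428663983/137 + 1572960253*√566/137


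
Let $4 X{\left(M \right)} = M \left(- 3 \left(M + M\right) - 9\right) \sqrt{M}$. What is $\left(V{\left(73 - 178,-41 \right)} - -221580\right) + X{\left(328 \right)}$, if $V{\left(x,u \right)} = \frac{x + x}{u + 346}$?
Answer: $\frac{13516338}{61} - 324228 \sqrt{82} \approx -2.7144 \cdot 10^{6}$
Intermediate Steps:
$V{\left(x,u \right)} = \frac{2 x}{346 + u}$
$X{\left(M \right)} = \frac{M^{\frac{3}{2}} \left(-9 - 6 M\right)}{4}$ ($X{\left(M \right)} = \frac{M \left(- 3 \left(M + M\right) - 9\right) \sqrt{M}}{4} = \frac{M \left(- 3 \cdot 2 M - 9\right) \sqrt{M}}{4} = \frac{M \left(- 6 M - 9\right) \sqrt{M}}{4} = \frac{M \left(-9 - 6 M\right) \sqrt{M}}{4} = \frac{M^{\frac{3}{2}} \left(-9 - 6 M\right)}{4}$)
$\left(V{\left(73 - 178,-41 \right)} - -221580\right) + X{\left(328 \right)} = \left(\frac{2 \left(73 - 178\right)}{346 - 41} - -221580\right) + \frac{3 \cdot 328^{\frac{3}{2}} \left(-3 - 656\right)}{4} = \left(\frac{2 \left(73 - 178\right)}{305} + 221580\right) + \frac{3 \cdot 656 \sqrt{82} \left(-3 - 656\right)}{4} = \left(2 \left(-105\right) \frac{1}{305} + 221580\right) + \frac{3}{4} \cdot 656 \sqrt{82} \left(-659\right) = \left(- \frac{42}{61} + 221580\right) - 324228 \sqrt{82} = \frac{13516338}{61} - 324228 \sqrt{82}$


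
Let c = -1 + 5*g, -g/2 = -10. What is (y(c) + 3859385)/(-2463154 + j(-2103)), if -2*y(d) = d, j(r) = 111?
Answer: -7718671/4926086 ≈ -1.5669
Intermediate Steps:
g = 20 (g = -2*(-10) = 20)
c = 99 (c = -1 + 5*20 = -1 + 100 = 99)
y(d) = -d/2
(y(c) + 3859385)/(-2463154 + j(-2103)) = (-½*99 + 3859385)/(-2463154 + 111) = (-99/2 + 3859385)/(-2463043) = (7718671/2)*(-1/2463043) = -7718671/4926086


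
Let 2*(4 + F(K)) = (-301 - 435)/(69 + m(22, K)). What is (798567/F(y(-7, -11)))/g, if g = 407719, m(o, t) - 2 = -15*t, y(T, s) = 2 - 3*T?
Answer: -15629097/21201388 ≈ -0.73717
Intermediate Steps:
m(o, t) = 2 - 15*t
F(K) = -4 - 368/(71 - 15*K) (F(K) = -4 + ((-301 - 435)/(69 + (2 - 15*K)))/2 = -4 + (-736/(71 - 15*K))/2 = -4 - 368/(71 - 15*K))
(798567/F(y(-7, -11)))/g = (798567/((4*(163 - 15*(2 - 3*(-7)))/(-71 + 15*(2 - 3*(-7))))))/407719 = (798567/((4*(163 - 15*(2 + 21))/(-71 + 15*(2 + 21)))))*(1/407719) = (798567/((4*(163 - 15*23)/(-71 + 15*23))))*(1/407719) = (798567/((4*(163 - 345)/(-71 + 345))))*(1/407719) = (798567/((4*(-182)/274)))*(1/407719) = (798567/((4*(1/274)*(-182))))*(1/407719) = (798567/(-364/137))*(1/407719) = (798567*(-137/364))*(1/407719) = -15629097/52*1/407719 = -15629097/21201388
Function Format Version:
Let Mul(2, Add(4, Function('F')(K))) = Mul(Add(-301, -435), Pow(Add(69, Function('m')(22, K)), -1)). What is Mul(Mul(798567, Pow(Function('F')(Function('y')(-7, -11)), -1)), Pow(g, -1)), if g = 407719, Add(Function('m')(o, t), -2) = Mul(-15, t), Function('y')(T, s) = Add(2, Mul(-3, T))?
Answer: Rational(-15629097, 21201388) ≈ -0.73717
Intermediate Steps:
Function('m')(o, t) = Add(2, Mul(-15, t))
Function('F')(K) = Add(-4, Mul(-368, Pow(Add(71, Mul(-15, K)), -1))) (Function('F')(K) = Add(-4, Mul(Rational(1, 2), Mul(Add(-301, -435), Pow(Add(69, Add(2, Mul(-15, K))), -1)))) = Add(-4, Mul(Rational(1, 2), Mul(-736, Pow(Add(71, Mul(-15, K)), -1)))) = Add(-4, Mul(-368, Pow(Add(71, Mul(-15, K)), -1))))
Mul(Mul(798567, Pow(Function('F')(Function('y')(-7, -11)), -1)), Pow(g, -1)) = Mul(Mul(798567, Pow(Mul(4, Pow(Add(-71, Mul(15, Add(2, Mul(-3, -7)))), -1), Add(163, Mul(-15, Add(2, Mul(-3, -7))))), -1)), Pow(407719, -1)) = Mul(Mul(798567, Pow(Mul(4, Pow(Add(-71, Mul(15, Add(2, 21))), -1), Add(163, Mul(-15, Add(2, 21)))), -1)), Rational(1, 407719)) = Mul(Mul(798567, Pow(Mul(4, Pow(Add(-71, Mul(15, 23)), -1), Add(163, Mul(-15, 23))), -1)), Rational(1, 407719)) = Mul(Mul(798567, Pow(Mul(4, Pow(Add(-71, 345), -1), Add(163, -345)), -1)), Rational(1, 407719)) = Mul(Mul(798567, Pow(Mul(4, Pow(274, -1), -182), -1)), Rational(1, 407719)) = Mul(Mul(798567, Pow(Mul(4, Rational(1, 274), -182), -1)), Rational(1, 407719)) = Mul(Mul(798567, Pow(Rational(-364, 137), -1)), Rational(1, 407719)) = Mul(Mul(798567, Rational(-137, 364)), Rational(1, 407719)) = Mul(Rational(-15629097, 52), Rational(1, 407719)) = Rational(-15629097, 21201388)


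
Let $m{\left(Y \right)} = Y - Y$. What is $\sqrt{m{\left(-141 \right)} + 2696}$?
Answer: $2 \sqrt{674} \approx 51.923$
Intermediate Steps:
$m{\left(Y \right)} = 0$
$\sqrt{m{\left(-141 \right)} + 2696} = \sqrt{0 + 2696} = \sqrt{2696} = 2 \sqrt{674}$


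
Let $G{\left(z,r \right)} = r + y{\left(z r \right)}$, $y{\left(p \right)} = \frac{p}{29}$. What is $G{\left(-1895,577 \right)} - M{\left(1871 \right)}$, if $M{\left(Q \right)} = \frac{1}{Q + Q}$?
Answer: $- \frac{4028944073}{108518} \approx -37127.0$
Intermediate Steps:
$y{\left(p \right)} = \frac{p}{29}$ ($y{\left(p \right)} = p \frac{1}{29} = \frac{p}{29}$)
$M{\left(Q \right)} = \frac{1}{2 Q}$
$G{\left(z,r \right)} = r + \frac{r z}{29}$ ($G{\left(z,r \right)} = r + \frac{z r}{29} = r + \frac{r z}{29}$)
$G{\left(-1895,577 \right)} - M{\left(1871 \right)} = \frac{1}{29} \cdot 577 \left(29 - 1895\right) - \frac{1}{2 \cdot 1871} = \frac{1}{29} \cdot 577 \left(-1866\right) - \frac{1}{2} \cdot \frac{1}{1871} = - \frac{1076682}{29} - \frac{1}{3742} = - \frac{4028944073}{108518}$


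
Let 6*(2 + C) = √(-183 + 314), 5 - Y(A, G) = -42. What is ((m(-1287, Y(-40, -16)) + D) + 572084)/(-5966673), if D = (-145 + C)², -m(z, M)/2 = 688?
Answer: -21323543/214800228 + 49*√131/5966673 ≈ -0.099177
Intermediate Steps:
Y(A, G) = 47 (Y(A, G) = 5 - 1*(-42) = 5 + 42 = 47)
m(z, M) = -1376 (m(z, M) = -2*688 = -1376)
C = -2 + √131/6 (C = -2 + √(-183 + 314)/6 = -2 + √131/6 ≈ -0.092413)
D = (-147 + √131/6)² (D = (-145 + (-2 + √131/6))² = (-147 + √131/6)² ≈ 21052.)
((m(-1287, Y(-40, -16)) + D) + 572084)/(-5966673) = ((-1376 + (882 - √131)²/36) + 572084)/(-5966673) = (570708 + (882 - √131)²/36)*(-1/5966673) = -190236/1988891 - (882 - √131)²/214800228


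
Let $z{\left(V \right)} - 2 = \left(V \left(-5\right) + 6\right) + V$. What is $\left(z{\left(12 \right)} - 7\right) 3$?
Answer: $-141$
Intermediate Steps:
$z{\left(V \right)} = 8 - 4 V$ ($z{\left(V \right)} = 2 + \left(\left(V \left(-5\right) + 6\right) + V\right) = 2 - \left(-6 + 4 V\right) = 8 - 4 V$)
$\left(z{\left(12 \right)} - 7\right) 3 = \left(\left(8 - 48\right) - 7\right) 3 = \left(-40 - 7\right) 3 = \left(-47\right) 3 = -141$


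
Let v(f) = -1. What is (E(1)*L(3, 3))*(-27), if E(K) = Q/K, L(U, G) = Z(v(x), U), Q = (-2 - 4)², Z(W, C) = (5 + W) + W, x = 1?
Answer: -2916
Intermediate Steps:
Z(W, C) = 5 + 2*W
Q = 36 (Q = (-6)² = 36)
L(U, G) = 3 (L(U, G) = 5 + 2*(-1) = 5 - 2 = 3)
E(K) = 36/K
(E(1)*L(3, 3))*(-27) = ((36/1)*3)*(-27) = ((36*1)*3)*(-27) = (36*3)*(-27) = 108*(-27) = -2916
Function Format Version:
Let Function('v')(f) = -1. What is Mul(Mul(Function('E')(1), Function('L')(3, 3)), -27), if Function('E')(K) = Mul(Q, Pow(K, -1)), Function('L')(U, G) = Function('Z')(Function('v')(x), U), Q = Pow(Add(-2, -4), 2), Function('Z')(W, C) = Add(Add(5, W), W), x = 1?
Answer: -2916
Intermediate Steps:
Function('Z')(W, C) = Add(5, Mul(2, W))
Q = 36 (Q = Pow(-6, 2) = 36)
Function('L')(U, G) = 3 (Function('L')(U, G) = Add(5, Mul(2, -1)) = Add(5, -2) = 3)
Function('E')(K) = Mul(36, Pow(K, -1))
Mul(Mul(Function('E')(1), Function('L')(3, 3)), -27) = Mul(Mul(Mul(36, Pow(1, -1)), 3), -27) = Mul(Mul(Mul(36, 1), 3), -27) = Mul(Mul(36, 3), -27) = Mul(108, -27) = -2916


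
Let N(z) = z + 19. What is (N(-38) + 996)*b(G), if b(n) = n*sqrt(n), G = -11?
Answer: -10747*I*sqrt(11) ≈ -35644.0*I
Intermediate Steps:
N(z) = 19 + z
b(n) = n**(3/2)
(N(-38) + 996)*b(G) = ((19 - 38) + 996)*(-11)**(3/2) = (-19 + 996)*(-11*I*sqrt(11)) = 977*(-11*I*sqrt(11)) = -10747*I*sqrt(11)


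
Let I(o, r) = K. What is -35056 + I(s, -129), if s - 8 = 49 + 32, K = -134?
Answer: -35190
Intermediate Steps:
s = 89 (s = 8 + (49 + 32) = 8 + 81 = 89)
I(o, r) = -134
-35056 + I(s, -129) = -35056 - 134 = -35190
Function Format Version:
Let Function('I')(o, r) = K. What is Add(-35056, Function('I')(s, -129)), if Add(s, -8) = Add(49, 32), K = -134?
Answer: -35190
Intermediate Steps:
s = 89 (s = Add(8, Add(49, 32)) = Add(8, 81) = 89)
Function('I')(o, r) = -134
Add(-35056, Function('I')(s, -129)) = Add(-35056, -134) = -35190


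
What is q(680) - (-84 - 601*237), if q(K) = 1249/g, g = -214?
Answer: 30498245/214 ≈ 1.4252e+5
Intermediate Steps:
q(K) = -1249/214 (q(K) = 1249/(-214) = 1249*(-1/214) = -1249/214)
q(680) - (-84 - 601*237) = -1249/214 - (-84 - 601*237) = -1249/214 - (-84 - 142437) = -1249/214 - 1*(-142521) = -1249/214 + 142521 = 30498245/214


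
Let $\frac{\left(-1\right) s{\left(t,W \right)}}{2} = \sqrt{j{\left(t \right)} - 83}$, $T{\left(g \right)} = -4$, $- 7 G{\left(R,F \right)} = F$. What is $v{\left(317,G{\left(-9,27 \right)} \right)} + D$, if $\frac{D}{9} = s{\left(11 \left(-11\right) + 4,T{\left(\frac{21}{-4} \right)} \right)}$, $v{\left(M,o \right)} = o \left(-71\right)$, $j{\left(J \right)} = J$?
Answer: $\frac{1917}{7} - 180 i \sqrt{2} \approx 273.86 - 254.56 i$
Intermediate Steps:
$G{\left(R,F \right)} = - \frac{F}{7}$
$v{\left(M,o \right)} = - 71 o$
$s{\left(t,W \right)} = - 2 \sqrt{-83 + t}$ ($s{\left(t,W \right)} = - 2 \sqrt{t - 83} = - 2 \sqrt{-83 + t}$)
$D = - 180 i \sqrt{2}$ ($D = 9 \left(- 2 \sqrt{-83 + \left(11 \left(-11\right) + 4\right)}\right) = 9 \left(- 2 \sqrt{-83 + \left(-121 + 4\right)}\right) = 9 \left(- 2 \sqrt{-83 - 117}\right) = 9 \left(- 2 \sqrt{-200}\right) = 9 \left(- 2 \cdot 10 i \sqrt{2}\right) = 9 \left(- 20 i \sqrt{2}\right) = - 180 i \sqrt{2} \approx - 254.56 i$)
$v{\left(317,G{\left(-9,27 \right)} \right)} + D = - 71 \left(\left(- \frac{1}{7}\right) 27\right) - 180 i \sqrt{2} = \left(-71\right) \left(- \frac{27}{7}\right) - 180 i \sqrt{2} = \frac{1917}{7} - 180 i \sqrt{2}$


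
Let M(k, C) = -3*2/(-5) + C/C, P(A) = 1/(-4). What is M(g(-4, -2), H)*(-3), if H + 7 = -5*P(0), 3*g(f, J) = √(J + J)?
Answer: -33/5 ≈ -6.6000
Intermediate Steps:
g(f, J) = √2*√J/3 (g(f, J) = √(J + J)/3 = √(2*J)/3 = (√2*√J)/3 = √2*√J/3)
P(A) = -¼
H = -23/4 (H = -7 - 5*(-¼) = -7 + 5/4 = -23/4 ≈ -5.7500)
M(k, C) = 11/5 (M(k, C) = -6*(-⅕) + 1 = 6/5 + 1 = 11/5)
M(g(-4, -2), H)*(-3) = (11/5)*(-3) = -33/5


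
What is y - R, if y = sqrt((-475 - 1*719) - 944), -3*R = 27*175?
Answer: 1575 + I*sqrt(2138) ≈ 1575.0 + 46.239*I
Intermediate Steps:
R = -1575 (R = -9*175 = -1/3*4725 = -1575)
y = I*sqrt(2138) (y = sqrt((-475 - 719) - 944) = sqrt(-1194 - 944) = sqrt(-2138) = I*sqrt(2138) ≈ 46.239*I)
y - R = I*sqrt(2138) - 1*(-1575) = I*sqrt(2138) + 1575 = 1575 + I*sqrt(2138)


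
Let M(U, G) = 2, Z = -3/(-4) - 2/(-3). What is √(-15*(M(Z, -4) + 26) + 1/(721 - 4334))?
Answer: 11*I*√45310633/3613 ≈ 20.494*I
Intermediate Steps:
Z = 17/12 (Z = -3*(-¼) - 2*(-⅓) = ¾ + ⅔ = 17/12 ≈ 1.4167)
√(-15*(M(Z, -4) + 26) + 1/(721 - 4334)) = √(-15*(2 + 26) + 1/(721 - 4334)) = √(-15*28 + 1/(-3613)) = √(-420 - 1/3613) = √(-1517461/3613) = 11*I*√45310633/3613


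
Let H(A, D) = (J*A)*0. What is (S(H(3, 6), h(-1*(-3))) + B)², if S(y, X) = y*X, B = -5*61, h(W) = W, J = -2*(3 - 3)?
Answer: 93025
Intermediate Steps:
J = 0 (J = -2*0 = 0)
H(A, D) = 0 (H(A, D) = (0*A)*0 = 0*0 = 0)
B = -305
S(y, X) = X*y
(S(H(3, 6), h(-1*(-3))) + B)² = (-1*(-3)*0 - 305)² = (3*0 - 305)² = (0 - 305)² = (-305)² = 93025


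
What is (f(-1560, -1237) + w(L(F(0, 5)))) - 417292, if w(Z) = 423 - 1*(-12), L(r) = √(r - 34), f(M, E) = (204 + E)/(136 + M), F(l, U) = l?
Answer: -593603335/1424 ≈ -4.1686e+5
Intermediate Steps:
f(M, E) = (204 + E)/(136 + M)
L(r) = √(-34 + r)
w(Z) = 435 (w(Z) = 423 + 12 = 435)
(f(-1560, -1237) + w(L(F(0, 5)))) - 417292 = ((204 - 1237)/(136 - 1560) + 435) - 417292 = (-1033/(-1424) + 435) - 417292 = (-1/1424*(-1033) + 435) - 417292 = (1033/1424 + 435) - 417292 = 620473/1424 - 417292 = -593603335/1424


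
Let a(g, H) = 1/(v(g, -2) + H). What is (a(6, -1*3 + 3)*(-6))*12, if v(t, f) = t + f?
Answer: -18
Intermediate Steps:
v(t, f) = f + t
a(g, H) = 1/(-2 + H + g) (a(g, H) = 1/((-2 + g) + H) = 1/(-2 + H + g))
(a(6, -1*3 + 3)*(-6))*12 = (-6/(-2 + (-1*3 + 3) + 6))*12 = (-6/(-2 + (-3 + 3) + 6))*12 = (-6/(-2 + 0 + 6))*12 = (-6/4)*12 = ((¼)*(-6))*12 = -3/2*12 = -18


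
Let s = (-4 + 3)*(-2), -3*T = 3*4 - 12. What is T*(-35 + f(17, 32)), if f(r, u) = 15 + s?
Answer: 0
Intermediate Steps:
T = 0 (T = -(3*4 - 12)/3 = -(12 - 12)/3 = -⅓*0 = 0)
s = 2 (s = -1*(-2) = 2)
f(r, u) = 17 (f(r, u) = 15 + 2 = 17)
T*(-35 + f(17, 32)) = 0*(-35 + 17) = 0*(-18) = 0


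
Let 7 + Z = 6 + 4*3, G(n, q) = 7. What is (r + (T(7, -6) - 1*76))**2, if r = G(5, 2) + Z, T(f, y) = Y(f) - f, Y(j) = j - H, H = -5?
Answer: 2809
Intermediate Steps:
Y(j) = 5 + j (Y(j) = j - 1*(-5) = j + 5 = 5 + j)
Z = 11 (Z = -7 + (6 + 4*3) = -7 + (6 + 12) = -7 + 18 = 11)
T(f, y) = 5 (T(f, y) = (5 + f) - f = 5)
r = 18 (r = 7 + 11 = 18)
(r + (T(7, -6) - 1*76))**2 = (18 + (5 - 1*76))**2 = (18 + (5 - 76))**2 = (18 - 71)**2 = (-53)**2 = 2809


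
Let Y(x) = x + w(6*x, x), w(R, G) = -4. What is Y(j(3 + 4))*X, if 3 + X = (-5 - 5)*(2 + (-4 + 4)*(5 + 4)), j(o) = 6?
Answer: -46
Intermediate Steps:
Y(x) = -4 + x (Y(x) = x - 4 = -4 + x)
X = -23 (X = -3 + (-5 - 5)*(2 + (-4 + 4)*(5 + 4)) = -3 - 10*(2 + 0*9) = -3 - 10*(2 + 0) = -3 - 10*2 = -3 - 20 = -23)
Y(j(3 + 4))*X = (-4 + 6)*(-23) = 2*(-23) = -46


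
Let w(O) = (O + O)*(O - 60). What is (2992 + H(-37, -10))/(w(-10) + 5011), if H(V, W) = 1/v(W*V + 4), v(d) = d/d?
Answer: 2993/6411 ≈ 0.46685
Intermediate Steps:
v(d) = 1
w(O) = 2*O*(-60 + O) (w(O) = (2*O)*(-60 + O) = 2*O*(-60 + O))
H(V, W) = 1 (H(V, W) = 1/1 = 1)
(2992 + H(-37, -10))/(w(-10) + 5011) = (2992 + 1)/(2*(-10)*(-60 - 10) + 5011) = 2993/(2*(-10)*(-70) + 5011) = 2993/(1400 + 5011) = 2993/6411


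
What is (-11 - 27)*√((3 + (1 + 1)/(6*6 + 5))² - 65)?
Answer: -76*I*√23410/41 ≈ -283.62*I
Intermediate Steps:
(-11 - 27)*√((3 + (1 + 1)/(6*6 + 5))² - 65) = -38*√((3 + 2/(36 + 5))² - 65) = -38*√((3 + 2/41)² - 65) = -38*√((125/41)² - 65) = -38*√(15625/1681 - 65) = -76*I*√23410/41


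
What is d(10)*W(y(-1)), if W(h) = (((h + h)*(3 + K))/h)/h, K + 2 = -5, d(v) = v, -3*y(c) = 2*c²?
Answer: 120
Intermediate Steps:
y(c) = -2*c²/3
K = -7 (K = -2 - 5 = -7)
W(h) = -8/h (W(h) = (((h + h)*(3 - 7))/h)/h = (((2*h)*(-4))/h)/h = ((-8*h)/h)/h = -8/h)
d(10)*W(y(-1)) = 10*(-8/((-⅔*(-1)²))) = 10*(-8/((-⅔*1))) = 10*(-8/(-⅔)) = 10*(-8*(-3/2)) = 10*12 = 120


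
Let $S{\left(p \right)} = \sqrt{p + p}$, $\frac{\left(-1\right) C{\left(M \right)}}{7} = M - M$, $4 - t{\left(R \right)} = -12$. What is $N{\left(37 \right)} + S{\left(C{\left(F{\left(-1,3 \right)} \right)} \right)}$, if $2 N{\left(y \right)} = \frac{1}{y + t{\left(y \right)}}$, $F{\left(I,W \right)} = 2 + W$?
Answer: $\frac{1}{106} \approx 0.009434$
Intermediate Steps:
$t{\left(R \right)} = 16$ ($t{\left(R \right)} = 4 - -12 = 4 + 12 = 16$)
$C{\left(M \right)} = 0$ ($C{\left(M \right)} = - 7 \left(M - M\right) = \left(-7\right) 0 = 0$)
$S{\left(p \right)} = \sqrt{2} \sqrt{p}$ ($S{\left(p \right)} = \sqrt{2 p} = \sqrt{2} \sqrt{p}$)
$N{\left(y \right)} = \frac{1}{2 \left(16 + y\right)}$ ($N{\left(y \right)} = \frac{1}{2 \left(y + 16\right)} = \frac{1}{2 \left(16 + y\right)}$)
$N{\left(37 \right)} + S{\left(C{\left(F{\left(-1,3 \right)} \right)} \right)} = \frac{1}{2 \left(16 + 37\right)} + \sqrt{2} \sqrt{0} = \frac{1}{2 \cdot 53} + \sqrt{2} \cdot 0 = \frac{1}{2} \cdot \frac{1}{53} + 0 = \frac{1}{106} + 0 = \frac{1}{106}$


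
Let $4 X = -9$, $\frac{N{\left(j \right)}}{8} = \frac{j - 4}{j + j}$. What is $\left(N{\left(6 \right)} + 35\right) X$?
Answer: $- \frac{327}{4} \approx -81.75$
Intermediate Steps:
$N{\left(j \right)} = \frac{4 \left(-4 + j\right)}{j}$ ($N{\left(j \right)} = 8 \frac{j - 4}{j + j} = 8 \frac{-4 + j}{2 j} = \frac{4 \left(-4 + j\right)}{j}$)
$X = - \frac{9}{4}$ ($X = \frac{1}{4} \left(-9\right) = - \frac{9}{4} \approx -2.25$)
$\left(N{\left(6 \right)} + 35\right) X = \left(\left(4 - \frac{16}{6}\right) + 35\right) \left(- \frac{9}{4}\right) = \left(\left(4 - \frac{8}{3}\right) + 35\right) \left(- \frac{9}{4}\right) = \left(\frac{4}{3} + 35\right) \left(- \frac{9}{4}\right) = \frac{109}{3} \left(- \frac{9}{4}\right) = - \frac{327}{4}$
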